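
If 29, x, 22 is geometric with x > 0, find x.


GM = √(29×22) = √638 = 25.2587

GM = 25.2587


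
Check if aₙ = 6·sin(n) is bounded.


For all n, -1 ≤ sin(n) ≤ 1, so -6 ≤ 6·sin(n) ≤ 6
Lower bound: -6, Upper bound: 6
The sequence IS bounded

Bounded (-6 ≤ aₙ ≤ 6)


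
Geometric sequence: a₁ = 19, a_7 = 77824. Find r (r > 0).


r^(n-1) = aₙ/a₁
r^6 = 77824/19 = 4096
r = 4096^(1/6)
= ±4; taking r > 0 gives r = 4

r = 4


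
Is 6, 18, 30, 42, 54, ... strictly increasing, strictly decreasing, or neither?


Differences: 12, 12, 12, 12
All differences > 0 → strictly INCREASING

Monotonically increasing


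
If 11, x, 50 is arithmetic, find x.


AM = (11 + 50)/2 = 61/2 = 30.5

AM = 30.5


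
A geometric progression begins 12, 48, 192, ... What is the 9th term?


aₙ = a₁·r^(n-1)
= 12×4^8
= 12×65536
= 786432

a_9 = 786432


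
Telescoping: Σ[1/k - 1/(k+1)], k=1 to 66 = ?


Telescoping: adjacent terms cancel.
= 1/1 - 1/67
= 1 - 1/67 = 66/67

Sum = 66/67


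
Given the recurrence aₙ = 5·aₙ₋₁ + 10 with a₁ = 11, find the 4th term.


Computing step by step:
a_1 = 11
a_2 = 65
a_3 = 335
a_4 = 1685


a_4 = 1685


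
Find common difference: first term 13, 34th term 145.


d = (aₙ - a₁)/(n-1)
= (145 - 13)/(34-1)
= 132/33 = 4

d = 4


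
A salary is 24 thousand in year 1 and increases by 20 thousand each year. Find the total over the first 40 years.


aₙ = 24 + (40-1)×20 = 804
Sₙ = n(a₁+aₙ)/2 = 40×(24+804)/2
= 40×828/2 = 16560

S_40 = 16560


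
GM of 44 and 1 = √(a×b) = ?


GM = √(44×1) = √44 = 6.6332

GM = 6.6332


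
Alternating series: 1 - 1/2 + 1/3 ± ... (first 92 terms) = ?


S = 1 - 1/2 + 1/3 - 1/4 + 1/5 - 1/6 + 1/7 - 1/8 ± ...
= 0.6877
(Full series converges to +ln(2) ≈ +0.6931)

S_92 = 0.6877


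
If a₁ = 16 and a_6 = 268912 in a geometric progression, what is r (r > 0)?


r^(n-1) = aₙ/a₁
r^5 = 268912/16 = 16807
r = 16807^(1/5)
= 7

r = 7


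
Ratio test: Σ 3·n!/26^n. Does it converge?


aₙ = 3·n!/26^n
a_{n+1}/aₙ = (n+1)!/26^(n+1) × 26^n/n!  (constant 3 cancels)
= (n+1)/26
L = lim(n→∞) (n+1)/26 = ∞
L > 1 → series DIVERGES

Diverges (ratio test: L = ∞ > 1)


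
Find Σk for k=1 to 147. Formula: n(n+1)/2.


n(n+1)/2 = 147×148/2 = 21756/2 = 10878

Σk = 10878


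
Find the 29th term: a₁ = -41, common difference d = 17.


aₙ = a₁ + (n-1)d
= -41 + (29-1)×17
= -41 + 476
= 435

a_29 = 435


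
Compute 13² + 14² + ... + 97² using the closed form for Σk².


Σₖ₌13^97 k² = Σₖ₌₁^97 k² − Σₖ₌₁^12 k²
= 97·98·195/6 − 12·13·25/6
= 308945 − 650 = 308295

Σk² = 308295


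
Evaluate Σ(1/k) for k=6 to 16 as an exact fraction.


Σₖ₌6^16 1/k = 1/6 + 1/7 + 1/8 + ... + 1/16
= 158183/144144
≈ 1.0974

Sum = 158183/144144 ≈ 1.0974


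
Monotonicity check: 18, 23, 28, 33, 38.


Differences: 5, 5, 5, 5
All differences > 0 → strictly INCREASING

Monotonically increasing


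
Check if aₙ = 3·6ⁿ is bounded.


aₙ = 3·6ⁿ → as n→∞, aₙ→∞ (since base 6 > 1)
No finite upper bound exists
The sequence is UNBOUNDED

Unbounded (aₙ → ∞ as n → ∞)


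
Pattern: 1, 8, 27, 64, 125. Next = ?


Pattern: perfect cubes: n³
Terms: 1, 8, 27, 64, 125
Next term = 216

Next term = 216


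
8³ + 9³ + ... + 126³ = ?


Σₖ₌8^126 k³ = [126·127/2]² − [7·8/2]²
= 64016001 − 784 = 64015217

Σk³ = 64015217


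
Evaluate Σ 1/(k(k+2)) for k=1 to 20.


1/(k(k+2)) = (1/2)·(1/k - 1/(k+2)) (partial fractions)
Telescoping: Σ = (1/2)·(1 + 1/2 - 1/21 - 1/22) = 325/462

Sum = 325/462


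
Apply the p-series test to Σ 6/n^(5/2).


p-series test: Σ c/n^p converges if p > 1, diverges if p ≤ 1 (constant c > 0 doesn't affect convergence).
p = 5/2
5/2 > 1 → CONVERGES

Converges (p = 5/2 > 1)


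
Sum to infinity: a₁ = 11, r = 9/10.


S∞ = a₁/(1-r) = 11/(1 - 9/10)
= 11/(1/10)
= 110

S∞ = 110


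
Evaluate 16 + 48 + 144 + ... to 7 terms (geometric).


Sₙ = 16×(3^7 - 1)/(3 - 1)
= 16×(2187 - 1)/2
= 16×2186/2
= 17488

S_7 = 17488


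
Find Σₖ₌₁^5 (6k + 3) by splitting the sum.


Σ(6k+3) = 6·Σk + 3·n
= 6·15 + 3·5
= 90 + 15 = 105

Σ = 105


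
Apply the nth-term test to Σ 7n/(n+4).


lim(n→∞) 7n/(n+4) = 7/1 = 7  (divide numerator and denominator by n)
lim aₙ = 7 ≠ 0 → series DIVERGES

Diverges (lim aₙ = 7 ≠ 0)


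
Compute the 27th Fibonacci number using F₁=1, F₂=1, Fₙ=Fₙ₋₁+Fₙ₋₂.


Fibonacci sequence: 1, 1, 2, 3, 5, 8, 13, 21, 34, 55, 89, ...
F(27) = 196418

F(27) = 196418


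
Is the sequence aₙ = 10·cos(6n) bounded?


For all n, -1 ≤ cos(6n) ≤ 1, so -10 ≤ 10·cos(6n) ≤ 10
Lower bound: -10, Upper bound: 10
The sequence IS bounded

Bounded (-10 ≤ aₙ ≤ 10)


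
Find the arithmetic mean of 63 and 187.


AM = (63 + 187)/2 = 250/2 = 125

AM = 125


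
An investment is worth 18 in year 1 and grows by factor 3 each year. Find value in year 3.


aₙ = a₁·r^(n-1)
= 18×3^2
= 18×9
= 162

a_3 = 162


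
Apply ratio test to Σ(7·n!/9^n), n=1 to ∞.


aₙ = 7·n!/9^n
a_{n+1}/aₙ = (n+1)!/9^(n+1) × 9^n/n!  (constant 7 cancels)
= (n+1)/9
L = lim(n→∞) (n+1)/9 = ∞
L > 1 → series DIVERGES

Diverges (ratio test: L = ∞ > 1)


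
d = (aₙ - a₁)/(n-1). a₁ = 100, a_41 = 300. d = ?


d = (aₙ - a₁)/(n-1)
= (300 - 100)/(41-1)
= 200/40 = 5

d = 5


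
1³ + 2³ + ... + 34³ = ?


n(n+1)/2 = 34×35/2 = 595
Σk³ = 595² = 354025

Σk³ = 354025


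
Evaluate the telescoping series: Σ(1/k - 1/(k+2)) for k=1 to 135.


Telescoping with gap 2: two head and two tail terms survive.
= (1 + 1/2) - (1/136 + 1/137)
= 3/2 - 1/136 - 1/137 = 27675/18632

Sum = 27675/18632


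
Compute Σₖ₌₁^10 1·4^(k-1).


Sₙ = 1×(4^10 - 1)/(4 - 1)
= 1×(1048576 - 1)/3
= 1×1048575/3
= 349525

S_10 = 349525


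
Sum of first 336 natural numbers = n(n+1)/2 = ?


n(n+1)/2 = 336×337/2 = 113232/2 = 56616

Σk = 56616


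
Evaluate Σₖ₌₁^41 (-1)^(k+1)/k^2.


S = 1 - 1/4 + 1/9 - 1/16 + 1/25 - 1/36 + 1/49 - 1/64 ± ...
= 0.8228
(Full series converges to +π²/12 ≈ +0.8225)

S_41 = 0.8228


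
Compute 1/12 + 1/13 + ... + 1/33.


Σₖ₌12^33 1/k = 1/12 + 1/13 + 1/14 + ... + 1/33
= 154355972958659/144403552893600
≈ 1.0689

Sum = 154355972958659/144403552893600 ≈ 1.0689


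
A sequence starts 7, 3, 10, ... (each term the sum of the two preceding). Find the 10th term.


Computing iteratively: 7, 3, 10, 13, 23, 36, 59, 95, 154, 249
a_10 = 249

a_10 = 249


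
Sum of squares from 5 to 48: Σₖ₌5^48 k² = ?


Σₖ₌5^48 k² = Σₖ₌₁^48 k² − Σₖ₌₁^4 k²
= 48·49·97/6 − 4·5·9/6
= 38024 − 30 = 37994

Σk² = 37994


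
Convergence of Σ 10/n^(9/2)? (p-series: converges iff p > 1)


p-series test: Σ c/n^p converges if p > 1, diverges if p ≤ 1 (constant c > 0 doesn't affect convergence).
p = 9/2
9/2 > 1 → CONVERGES

Converges (p = 9/2 > 1)


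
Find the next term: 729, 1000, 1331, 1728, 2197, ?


Pattern: perfect cubes: n³
Terms: 729, 1000, 1331, 1728, 2197
Next term = 2744

Next term = 2744


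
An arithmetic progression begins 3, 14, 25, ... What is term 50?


aₙ = a₁ + (n-1)d
= 3 + (50-1)×11
= 3 + 539
= 542

a_50 = 542


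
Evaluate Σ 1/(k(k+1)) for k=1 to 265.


1/(k(k+1)) = 1/k - 1/(k+1) (partial fractions)
Telescoping: Σ = 1 - 1/266 = 265/266

Sum = 265/266


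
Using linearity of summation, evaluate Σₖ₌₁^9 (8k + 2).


Σ(8k+2) = 8·Σk + 2·n
= 8·45 + 2·9
= 360 + 18 = 378

Σ = 378


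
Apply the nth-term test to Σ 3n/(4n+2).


lim(n→∞) 3n/(4n+2) = 3/4 = 3/4  (divide numerator and denominator by n)
lim aₙ = 3/4 ≠ 0 → series DIVERGES

Diverges (lim aₙ = 3/4 ≠ 0)


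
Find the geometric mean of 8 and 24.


GM = √(8×24) = √192 = 13.8564

GM = 13.8564


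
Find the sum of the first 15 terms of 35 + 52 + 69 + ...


aₙ = 35 + (15-1)×17 = 273
Sₙ = n(a₁+aₙ)/2 = 15×(35+273)/2
= 15×308/2 = 2310

S_15 = 2310


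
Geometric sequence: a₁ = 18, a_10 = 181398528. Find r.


r^(n-1) = aₙ/a₁
r^9 = 181398528/18 = 10077696
r = 10077696^(1/9)
= 6

r = 6


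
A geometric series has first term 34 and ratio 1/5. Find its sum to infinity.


S∞ = a₁/(1-r) = 34/(1 - 1/5)
= 34/(4/5)
= 85/2

S∞ = 85/2


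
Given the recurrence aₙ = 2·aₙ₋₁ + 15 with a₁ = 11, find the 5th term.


Computing step by step:
a_1 = 11
a_2 = 37
a_3 = 89
a_4 = 193
a_5 = 401


a_5 = 401


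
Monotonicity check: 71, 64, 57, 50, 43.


Differences: -7, -7, -7, -7
All differences < 0 → strictly DECREASING

Monotonically decreasing


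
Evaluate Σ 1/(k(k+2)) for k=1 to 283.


1/(k(k+2)) = (1/2)·(1/k - 1/(k+2)) (partial fractions)
Telescoping: Σ = (1/2)·(1 + 1/2 - 1/284 - 1/285) = 120841/161880

Sum = 120841/161880


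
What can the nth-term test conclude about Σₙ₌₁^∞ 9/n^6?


lim(n→∞) 9/n^6 = 0
lim aₙ = 0 → nth-term test is INCONCLUSIVE
(Need other tests; this is actually a convergent p-series with p=6 > 1)

Inconclusive (lim aₙ = 0; need another test)


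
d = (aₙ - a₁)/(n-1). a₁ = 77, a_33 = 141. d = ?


d = (aₙ - a₁)/(n-1)
= (141 - 77)/(33-1)
= 64/32 = 2

d = 2


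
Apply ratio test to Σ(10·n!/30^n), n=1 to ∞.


aₙ = 10·n!/30^n
a_{n+1}/aₙ = (n+1)!/30^(n+1) × 30^n/n!  (constant 10 cancels)
= (n+1)/30
L = lim(n→∞) (n+1)/30 = ∞
L > 1 → series DIVERGES

Diverges (ratio test: L = ∞ > 1)


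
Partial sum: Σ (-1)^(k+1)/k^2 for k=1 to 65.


S = 1 - 1/4 + 1/9 - 1/16 + 1/25 - 1/36 + 1/49 - 1/64 ± ...
= 0.8226
(Full series converges to +π²/12 ≈ +0.8225)

S_65 = 0.8226


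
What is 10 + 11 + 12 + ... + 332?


Σₖ₌10^332 k = Σₖ₌₁^332 k − Σₖ₌₁^9 k
= 332·333/2 − 9·10/2
= 55278 − 45 = 55233

Σk = 55233


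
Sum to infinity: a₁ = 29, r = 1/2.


S∞ = a₁/(1-r) = 29/(1 - 1/2)
= 29/(1/2)
= 58

S∞ = 58


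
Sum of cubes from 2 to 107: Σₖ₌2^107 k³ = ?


Σₖ₌2^107 k³ = [107·108/2]² − [1·2/2]²
= 33385284 − 1 = 33385283

Σk³ = 33385283


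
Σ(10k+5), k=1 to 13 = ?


Σ(10k+5) = 10·Σk + 5·n
= 10·91 + 5·13
= 910 + 65 = 975

Σ = 975


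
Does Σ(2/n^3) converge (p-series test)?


p-series test: Σ c/n^p converges if p > 1, diverges if p ≤ 1 (constant c > 0 doesn't affect convergence).
p = 3
3 > 1 → CONVERGES

Converges (p = 3 > 1)


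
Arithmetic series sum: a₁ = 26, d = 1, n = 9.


aₙ = 26 + (9-1)×1 = 34
Sₙ = n(a₁+aₙ)/2 = 9×(26+34)/2
= 9×60/2 = 270

S_9 = 270


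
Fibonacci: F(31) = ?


Fibonacci sequence: 1, 1, 2, 3, 5, 8, 13, 21, 34, 55, 89, ...
F(31) = 1346269

F(31) = 1346269


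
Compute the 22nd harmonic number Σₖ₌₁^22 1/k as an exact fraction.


H_22 = 1/1 + 1/2 + 1/3 + ... + 1/22
= 19093197/5173168
≈ 3.6908

H_22 = 19093197/5173168 ≈ 3.6908


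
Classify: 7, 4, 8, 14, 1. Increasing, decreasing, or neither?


Differences: -3, 4, 6, -13
Difference at position 2 is +4 (> 0) but position 1 is -3 (< 0) — sequence both rises and falls
→ NOT monotonic

Not monotonic


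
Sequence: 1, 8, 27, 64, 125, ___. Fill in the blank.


Pattern: perfect cubes: n³
Terms: 1, 8, 27, 64, 125
Next term = 216

Next term = 216


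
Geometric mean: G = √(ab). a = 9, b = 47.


GM = √(9×47) = √423 = 20.567

GM = 20.567


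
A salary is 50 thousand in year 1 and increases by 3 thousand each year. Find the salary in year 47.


aₙ = a₁ + (n-1)d
= 50 + (47-1)×3
= 50 + 138
= 188

a_47 = 188


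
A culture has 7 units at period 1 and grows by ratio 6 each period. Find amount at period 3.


aₙ = a₁·r^(n-1)
= 7×6^2
= 7×36
= 252

a_3 = 252


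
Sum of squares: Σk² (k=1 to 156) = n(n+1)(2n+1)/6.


n = 156
n(n+1)(2n+1)/6 = 156×157×313/6
= 7665996/6 = 1277666

Σk² = 1277666


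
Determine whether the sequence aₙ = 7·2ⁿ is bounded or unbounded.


aₙ = 7·2ⁿ → as n→∞, aₙ→∞ (since base 2 > 1)
No finite upper bound exists
The sequence is UNBOUNDED

Unbounded (aₙ → ∞ as n → ∞)


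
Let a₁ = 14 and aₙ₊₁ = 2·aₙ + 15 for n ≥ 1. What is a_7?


Computing step by step:
a_1 = 14
a_2 = 43
a_3 = 101
a_4 = 217
a_5 = 449
a_6 = 913
a_7 = 1841


a_7 = 1841


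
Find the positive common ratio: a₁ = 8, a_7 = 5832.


r^(n-1) = aₙ/a₁
r^6 = 5832/8 = 729
r = 729^(1/6)
= ±3; taking r > 0 gives r = 3

r = 3


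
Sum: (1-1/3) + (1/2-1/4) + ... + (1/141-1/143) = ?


Telescoping with gap 2: two head and two tail terms survive.
= (1 + 1/2) - (1/142 + 1/143)
= 3/2 - 1/142 - 1/143 = 15087/10153

Sum = 15087/10153


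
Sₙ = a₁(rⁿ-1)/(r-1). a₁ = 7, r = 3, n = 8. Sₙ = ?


Sₙ = 7×(3^8 - 1)/(3 - 1)
= 7×(6561 - 1)/2
= 7×6560/2
= 22960

S_8 = 22960


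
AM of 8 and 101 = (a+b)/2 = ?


AM = (8 + 101)/2 = 109/2 = 54.5

AM = 54.5


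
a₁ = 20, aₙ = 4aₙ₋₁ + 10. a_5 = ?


Computing step by step:
a_1 = 20
a_2 = 90
a_3 = 370
a_4 = 1490
a_5 = 5970


a_5 = 5970


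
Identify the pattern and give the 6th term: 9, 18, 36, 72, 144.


Pattern: geometric (r=2)
Terms: 9, 18, 36, 72, 144
Next term = 288

Next term = 288


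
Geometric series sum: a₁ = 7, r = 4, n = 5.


Sₙ = 7×(4^5 - 1)/(4 - 1)
= 7×(1024 - 1)/3
= 7×1023/3
= 2387

S_5 = 2387


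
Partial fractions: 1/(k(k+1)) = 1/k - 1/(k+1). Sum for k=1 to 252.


1/(k(k+1)) = 1/k - 1/(k+1) (partial fractions)
Telescoping: Σ = 1 - 1/253 = 252/253

Sum = 252/253


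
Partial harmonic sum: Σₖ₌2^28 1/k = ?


Σₖ₌2^28 1/k = 1/2 + 1/3 + 1/4 + ... + 1/28
= 235091155703/80313433200
≈ 2.9272

Sum = 235091155703/80313433200 ≈ 2.9272


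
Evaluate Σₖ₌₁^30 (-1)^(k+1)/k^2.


S = 1 - 1/4 + 1/9 - 1/16 + 1/25 - 1/36 + 1/49 - 1/64 ± ...
= 0.8219
(Full series converges to +π²/12 ≈ +0.8225)

S_30 = 0.8219


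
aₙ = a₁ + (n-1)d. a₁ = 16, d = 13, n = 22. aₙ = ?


aₙ = a₁ + (n-1)d
= 16 + (22-1)×13
= 16 + 273
= 289

a_22 = 289


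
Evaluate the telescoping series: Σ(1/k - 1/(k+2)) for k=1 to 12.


Telescoping with gap 2: two head and two tail terms survive.
= (1 + 1/2) - (1/13 + 1/14)
= 3/2 - 1/13 - 1/14 = 123/91

Sum = 123/91


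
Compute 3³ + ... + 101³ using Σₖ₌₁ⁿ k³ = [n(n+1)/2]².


Σₖ₌3^101 k³ = [101·102/2]² − [2·3/2]²
= 26532801 − 9 = 26532792

Σk³ = 26532792


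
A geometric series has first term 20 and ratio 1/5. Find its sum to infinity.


S∞ = a₁/(1-r) = 20/(1 - 1/5)
= 20/(4/5)
= 25

S∞ = 25


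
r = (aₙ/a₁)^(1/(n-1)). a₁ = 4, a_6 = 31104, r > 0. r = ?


r^(n-1) = aₙ/a₁
r^5 = 31104/4 = 7776
r = 7776^(1/5)
= 6

r = 6


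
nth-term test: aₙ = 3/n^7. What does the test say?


lim(n→∞) 3/n^7 = 0
lim aₙ = 0 → nth-term test is INCONCLUSIVE
(Need other tests; this is actually a convergent p-series with p=7 > 1)

Inconclusive (lim aₙ = 0; need another test)


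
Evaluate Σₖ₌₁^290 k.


n(n+1)/2 = 290×291/2 = 84390/2 = 42195

Σk = 42195


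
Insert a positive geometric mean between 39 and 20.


GM = √(39×20) = √780 = 27.9285

GM = 27.9285


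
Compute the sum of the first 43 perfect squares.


n = 43
n(n+1)(2n+1)/6 = 43×44×87/6
= 164604/6 = 27434

Σk² = 27434


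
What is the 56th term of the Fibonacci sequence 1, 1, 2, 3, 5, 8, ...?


Fibonacci sequence: 1, 1, 2, 3, 5, 8, 13, 21, 34, 55, 89, ...
F(56) = 225851433717

F(56) = 225851433717


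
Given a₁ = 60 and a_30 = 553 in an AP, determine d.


d = (aₙ - a₁)/(n-1)
= (553 - 60)/(30-1)
= 493/29 = 17

d = 17


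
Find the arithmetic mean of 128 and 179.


AM = (128 + 179)/2 = 307/2 = 153.5

AM = 153.5


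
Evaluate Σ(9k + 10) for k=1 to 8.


Σ(9k+10) = 9·Σk + 10·n
= 9·36 + 10·8
= 324 + 80 = 404

Σ = 404


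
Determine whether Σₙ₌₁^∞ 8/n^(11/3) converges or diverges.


p-series test: Σ c/n^p converges if p > 1, diverges if p ≤ 1 (constant c > 0 doesn't affect convergence).
p = 11/3
11/3 > 1 → CONVERGES

Converges (p = 11/3 > 1)


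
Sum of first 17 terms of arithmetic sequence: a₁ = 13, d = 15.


aₙ = 13 + (17-1)×15 = 253
Sₙ = n(a₁+aₙ)/2 = 17×(13+253)/2
= 17×266/2 = 2261

S_17 = 2261


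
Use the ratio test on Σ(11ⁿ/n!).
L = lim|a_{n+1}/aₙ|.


aₙ = 11^n/n!
a_{n+1}/aₙ = 11^(n+1)/(n+1)! × n!/11^n
= 11/(n+1)
L = lim(n→∞) 11/(n+1) = 0
L < 1 → series CONVERGES

Converges (ratio test: L = 0 < 1)


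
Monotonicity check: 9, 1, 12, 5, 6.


Differences: -8, 11, -7, 1
Difference at position 2 is +11 (> 0) but position 1 is -8 (< 0) — sequence both rises and falls
→ NOT monotonic

Not monotonic


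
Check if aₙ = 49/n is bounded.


a₁ = 49, a₂ = 49/2, a₃ = 49/3, ...
0 < aₙ ≤ 49 for all n ≥ 1
Lower bound: 0, Upper bound: 49
The sequence IS bounded

Bounded (0 < aₙ ≤ 49)


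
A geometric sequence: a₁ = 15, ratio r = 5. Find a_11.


aₙ = a₁·r^(n-1)
= 15×5^10
= 15×9765625
= 146484375

a_11 = 146484375


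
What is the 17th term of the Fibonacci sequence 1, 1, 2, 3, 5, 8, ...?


Fibonacci sequence: 1, 1, 2, 3, 5, 8, 13, 21, 34, 55, 89, ...
F(17) = 1597

F(17) = 1597


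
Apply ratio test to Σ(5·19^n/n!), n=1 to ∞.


aₙ = 5·19^n/n!
a_{n+1}/aₙ = 19^(n+1)/(n+1)! × n!/19^n  (constant 5 cancels)
= 19/(n+1)
L = lim(n→∞) 19/(n+1) = 0
L < 1 → series CONVERGES

Converges (ratio test: L = 0 < 1)


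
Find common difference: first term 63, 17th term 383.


d = (aₙ - a₁)/(n-1)
= (383 - 63)/(17-1)
= 320/16 = 20

d = 20


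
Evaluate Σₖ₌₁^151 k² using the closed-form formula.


n = 151
n(n+1)(2n+1)/6 = 151×152×303/6
= 6954456/6 = 1159076

Σk² = 1159076


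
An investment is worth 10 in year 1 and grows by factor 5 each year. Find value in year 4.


aₙ = a₁·r^(n-1)
= 10×5^3
= 10×125
= 1250

a_4 = 1250


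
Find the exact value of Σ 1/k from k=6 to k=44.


Σₖ₌6^44 1/k = 1/6 + 1/7 + 1/8 + ... + 1/44
= 2811602488175143027/1345655451257488800
≈ 2.0894

Sum = 2811602488175143027/1345655451257488800 ≈ 2.0894


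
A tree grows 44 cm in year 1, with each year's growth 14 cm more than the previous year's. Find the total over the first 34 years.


aₙ = 44 + (34-1)×14 = 506
Sₙ = n(a₁+aₙ)/2 = 34×(44+506)/2
= 34×550/2 = 9350

S_34 = 9350


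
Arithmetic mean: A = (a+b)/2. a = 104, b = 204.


AM = (104 + 204)/2 = 308/2 = 154

AM = 154


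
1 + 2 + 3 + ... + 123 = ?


n(n+1)/2 = 123×124/2 = 15252/2 = 7626

Σk = 7626


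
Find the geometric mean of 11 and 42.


GM = √(11×42) = √462 = 21.4942

GM = 21.4942


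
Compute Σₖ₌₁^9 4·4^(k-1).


Sₙ = 4×(4^9 - 1)/(4 - 1)
= 4×(262144 - 1)/3
= 4×262143/3
= 349524

S_9 = 349524


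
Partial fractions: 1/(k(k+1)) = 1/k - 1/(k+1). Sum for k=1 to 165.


1/(k(k+1)) = 1/k - 1/(k+1) (partial fractions)
Telescoping: Σ = 1 - 1/166 = 165/166

Sum = 165/166


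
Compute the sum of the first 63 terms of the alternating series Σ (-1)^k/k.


S = -1 + 1/2 - 1/3 + 1/4 - 1/5 + 1/6 - 1/7 + 1/8 ± ...
= -0.701
(Full series converges to -ln(2) ≈ -0.6931)

S_63 = -0.701


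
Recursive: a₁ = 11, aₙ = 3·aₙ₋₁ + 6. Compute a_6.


Computing step by step:
a_1 = 11
a_2 = 39
a_3 = 123
a_4 = 375
a_5 = 1131
a_6 = 3399


a_6 = 3399


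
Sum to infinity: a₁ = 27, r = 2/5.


S∞ = a₁/(1-r) = 27/(1 - 2/5)
= 27/(3/5)
= 45

S∞ = 45


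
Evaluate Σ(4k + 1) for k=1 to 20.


Σ(4k+1) = 4·Σk + 1·n
= 4·210 + 1·20
= 840 + 20 = 860

Σ = 860


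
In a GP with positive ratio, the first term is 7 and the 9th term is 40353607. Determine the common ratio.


r^(n-1) = aₙ/a₁
r^8 = 40353607/7 = 5764801
r = 5764801^(1/8)
= ±7; taking r > 0 gives r = 7

r = 7


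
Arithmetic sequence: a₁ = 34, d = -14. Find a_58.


aₙ = a₁ + (n-1)d
= 34 + (58-1)×-14
= 34 - 798
= -764

a_58 = -764


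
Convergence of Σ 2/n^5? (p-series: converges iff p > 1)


p-series test: Σ c/n^p converges if p > 1, diverges if p ≤ 1 (constant c > 0 doesn't affect convergence).
p = 5
5 > 1 → CONVERGES

Converges (p = 5 > 1)


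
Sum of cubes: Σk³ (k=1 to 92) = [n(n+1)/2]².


n(n+1)/2 = 92×93/2 = 4278
Σk³ = 4278² = 18301284

Σk³ = 18301284


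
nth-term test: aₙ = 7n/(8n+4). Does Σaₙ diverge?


lim(n→∞) 7n/(8n+4) = 7/8 = 7/8  (divide numerator and denominator by n)
lim aₙ = 7/8 ≠ 0 → series DIVERGES

Diverges (lim aₙ = 7/8 ≠ 0)


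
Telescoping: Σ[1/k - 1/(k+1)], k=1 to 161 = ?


Telescoping: adjacent terms cancel.
= 1/1 - 1/162
= 1 - 1/162 = 161/162

Sum = 161/162


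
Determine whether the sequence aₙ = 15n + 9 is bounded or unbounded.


aₙ = 15n + 9 → as n→∞, aₙ→∞
No finite upper bound exists
The sequence is UNBOUNDED

Unbounded (aₙ → ∞ as n → ∞)


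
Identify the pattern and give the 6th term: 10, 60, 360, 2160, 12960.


Pattern: geometric (r=6)
Terms: 10, 60, 360, 2160, 12960
Next term = 77760

Next term = 77760


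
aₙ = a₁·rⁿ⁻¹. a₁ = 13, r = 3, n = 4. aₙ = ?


aₙ = a₁·r^(n-1)
= 13×3^3
= 13×27
= 351

a_4 = 351


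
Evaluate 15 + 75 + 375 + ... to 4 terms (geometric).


Sₙ = 15×(5^4 - 1)/(5 - 1)
= 15×(625 - 1)/4
= 15×624/4
= 2340

S_4 = 2340


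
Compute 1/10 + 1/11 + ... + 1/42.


Σₖ₌10^42 1/k = 1/10 + 1/11 + 1/12 + ... + 1/42
= 29827525245202793/19914562703599200
≈ 1.4978

Sum = 29827525245202793/19914562703599200 ≈ 1.4978


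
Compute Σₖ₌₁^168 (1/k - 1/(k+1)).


Telescoping: adjacent terms cancel.
= 1/1 - 1/169
= 1 - 1/169 = 168/169

Sum = 168/169


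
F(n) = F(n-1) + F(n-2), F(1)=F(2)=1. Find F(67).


Fibonacci sequence: 1, 1, 2, 3, 5, 8, 13, 21, 34, 55, 89, ...
F(67) = 44945570212853

F(67) = 44945570212853


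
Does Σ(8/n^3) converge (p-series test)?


p-series test: Σ c/n^p converges if p > 1, diverges if p ≤ 1 (constant c > 0 doesn't affect convergence).
p = 3
3 > 1 → CONVERGES

Converges (p = 3 > 1)


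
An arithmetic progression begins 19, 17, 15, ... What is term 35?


aₙ = a₁ + (n-1)d
= 19 + (35-1)×-2
= 19 - 68
= -49

a_35 = -49


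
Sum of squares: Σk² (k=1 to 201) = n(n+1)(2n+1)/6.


n = 201
n(n+1)(2n+1)/6 = 201×202×403/6
= 16362606/6 = 2727101

Σk² = 2727101


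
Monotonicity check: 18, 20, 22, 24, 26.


Differences: 2, 2, 2, 2
All differences > 0 → strictly INCREASING

Monotonically increasing


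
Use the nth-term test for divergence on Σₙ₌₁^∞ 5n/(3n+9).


lim(n→∞) 5n/(3n+9) = 5/3 = 5/3  (divide numerator and denominator by n)
lim aₙ = 5/3 ≠ 0 → series DIVERGES

Diverges (lim aₙ = 5/3 ≠ 0)


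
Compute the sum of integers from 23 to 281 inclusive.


Σₖ₌23^281 k = Σₖ₌₁^281 k − Σₖ₌₁^22 k
= 281·282/2 − 22·23/2
= 39621 − 253 = 39368

Σk = 39368


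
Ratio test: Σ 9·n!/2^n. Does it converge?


aₙ = 9·n!/2^n
a_{n+1}/aₙ = (n+1)!/2^(n+1) × 2^n/n!  (constant 9 cancels)
= (n+1)/2
L = lim(n→∞) (n+1)/2 = ∞
L > 1 → series DIVERGES

Diverges (ratio test: L = ∞ > 1)


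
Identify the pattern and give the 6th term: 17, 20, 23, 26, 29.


Pattern: arithmetic (d=3)
Terms: 17, 20, 23, 26, 29
Next term = 32

Next term = 32


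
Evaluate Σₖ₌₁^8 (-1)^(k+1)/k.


S = 1 - 1/2 + 1/3 - 1/4 + 1/5 - 1/6 + 1/7 - 1/8
= 0.6345
(Full series converges to +ln(2) ≈ +0.6931)

S_8 = 0.6345


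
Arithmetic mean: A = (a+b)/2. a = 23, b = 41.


AM = (23 + 41)/2 = 64/2 = 32

AM = 32


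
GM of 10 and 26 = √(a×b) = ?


GM = √(10×26) = √260 = 16.1245

GM = 16.1245


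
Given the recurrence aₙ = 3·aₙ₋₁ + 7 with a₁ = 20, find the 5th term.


Computing step by step:
a_1 = 20
a_2 = 67
a_3 = 208
a_4 = 631
a_5 = 1900


a_5 = 1900


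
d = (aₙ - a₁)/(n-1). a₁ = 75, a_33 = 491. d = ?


d = (aₙ - a₁)/(n-1)
= (491 - 75)/(33-1)
= 416/32 = 13

d = 13


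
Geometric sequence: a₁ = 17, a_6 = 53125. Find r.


r^(n-1) = aₙ/a₁
r^5 = 53125/17 = 3125
r = 3125^(1/5)
= 5

r = 5


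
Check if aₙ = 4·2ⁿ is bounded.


aₙ = 4·2ⁿ → as n→∞, aₙ→∞ (since base 2 > 1)
No finite upper bound exists
The sequence is UNBOUNDED

Unbounded (aₙ → ∞ as n → ∞)


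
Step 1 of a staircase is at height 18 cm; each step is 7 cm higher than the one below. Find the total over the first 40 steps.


aₙ = 18 + (40-1)×7 = 291
Sₙ = n(a₁+aₙ)/2 = 40×(18+291)/2
= 40×309/2 = 6180

S_40 = 6180


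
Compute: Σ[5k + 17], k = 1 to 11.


Σ(5k+17) = 5·Σk + 17·n
= 5·66 + 17·11
= 330 + 187 = 517

Σ = 517


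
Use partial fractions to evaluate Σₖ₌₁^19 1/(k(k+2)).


1/(k(k+2)) = (1/2)·(1/k - 1/(k+2)) (partial fractions)
Telescoping: Σ = (1/2)·(1 + 1/2 - 1/20 - 1/21) = 589/840

Sum = 589/840


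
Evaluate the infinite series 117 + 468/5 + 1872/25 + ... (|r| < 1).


S∞ = a₁/(1-r) = 117/(1 - 4/5)
= 117/(1/5)
= 585

S∞ = 585


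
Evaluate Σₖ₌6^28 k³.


Σₖ₌6^28 k³ = [28·29/2]² − [5·6/2]²
= 164836 − 225 = 164611

Σk³ = 164611


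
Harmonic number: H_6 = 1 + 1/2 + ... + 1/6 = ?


H_6 = 1/1 + 1/2 + 1/3 + 1/4 + 1/5 + 1/6
= 49/20
≈ 2.45

H_6 = 49/20 ≈ 2.45


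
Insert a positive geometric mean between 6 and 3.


GM = √(6×3) = √18 = 4.2426

GM = 4.2426


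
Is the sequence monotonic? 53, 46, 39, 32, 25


Differences: -7, -7, -7, -7
All differences < 0 → strictly DECREASING

Monotonically decreasing


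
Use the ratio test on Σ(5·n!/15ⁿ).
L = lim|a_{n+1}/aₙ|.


aₙ = 5·n!/15^n
a_{n+1}/aₙ = (n+1)!/15^(n+1) × 15^n/n!  (constant 5 cancels)
= (n+1)/15
L = lim(n→∞) (n+1)/15 = ∞
L > 1 → series DIVERGES

Diverges (ratio test: L = ∞ > 1)


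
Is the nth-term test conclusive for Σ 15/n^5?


lim(n→∞) 15/n^5 = 0
lim aₙ = 0 → nth-term test is INCONCLUSIVE
(Need other tests; this is actually a convergent p-series with p=5 > 1)

Inconclusive (lim aₙ = 0; need another test)


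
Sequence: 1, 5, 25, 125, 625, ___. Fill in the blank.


Pattern: geometric (r=5)
Terms: 1, 5, 25, 125, 625
Next term = 3125

Next term = 3125


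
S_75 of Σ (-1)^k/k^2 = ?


S = -1 + 1/4 - 1/9 + 1/16 - 1/25 + 1/36 - 1/49 + 1/64 ± ...
= -0.8226
(Full series converges to -π²/12 ≈ -0.8225)

S_75 = -0.8226


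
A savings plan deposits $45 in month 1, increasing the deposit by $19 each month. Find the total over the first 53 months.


aₙ = 45 + (53-1)×19 = 1033
Sₙ = n(a₁+aₙ)/2 = 53×(45+1033)/2
= 53×1078/2 = 28567

S_53 = 28567


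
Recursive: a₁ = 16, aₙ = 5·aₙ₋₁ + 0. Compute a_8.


Computing step by step:
a_1 = 16
a_2 = 80
a_3 = 400
a_4 = 2000
a_5 = 10000
a_6 = 50000
a_7 = 250000
a_8 = 1250000


a_8 = 1250000


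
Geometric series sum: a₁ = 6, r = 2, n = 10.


Sₙ = 6×(2^10 - 1)/(2 - 1)
= 6×(1024 - 1)/1
= 6×1023/1
= 6138

S_10 = 6138


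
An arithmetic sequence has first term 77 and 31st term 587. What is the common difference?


d = (aₙ - a₁)/(n-1)
= (587 - 77)/(31-1)
= 510/30 = 17

d = 17


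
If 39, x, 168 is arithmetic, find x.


AM = (39 + 168)/2 = 207/2 = 103.5

AM = 103.5


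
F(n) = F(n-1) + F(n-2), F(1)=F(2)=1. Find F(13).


Fibonacci sequence: 1, 1, 2, 3, 5, 8, 13, 21, 34, 55, 89, ...
F(13) = 233

F(13) = 233


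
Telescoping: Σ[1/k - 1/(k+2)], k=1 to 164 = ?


Telescoping with gap 2: two head and two tail terms survive.
= (1 + 1/2) - (1/165 + 1/166)
= 3/2 - 1/165 - 1/166 = 20377/13695

Sum = 20377/13695


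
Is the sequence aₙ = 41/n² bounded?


a₁ = 41, a₂ = 41/4, a₃ = 41/9, ...
0 < aₙ ≤ 41 for all n ≥ 1
The sequence IS bounded

Bounded (0 < aₙ ≤ 41)


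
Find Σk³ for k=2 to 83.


Σₖ₌2^83 k³ = [83·84/2]² − [1·2/2]²
= 12152196 − 1 = 12152195

Σk³ = 12152195


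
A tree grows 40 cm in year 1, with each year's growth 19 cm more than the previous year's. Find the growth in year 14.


aₙ = a₁ + (n-1)d
= 40 + (14-1)×19
= 40 + 247
= 287

a_14 = 287


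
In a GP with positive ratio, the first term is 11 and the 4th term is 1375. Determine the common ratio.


r^(n-1) = aₙ/a₁
r^3 = 1375/11 = 125
r = 125^(1/3)
= 5

r = 5


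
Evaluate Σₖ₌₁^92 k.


n(n+1)/2 = 92×93/2 = 8556/2 = 4278

Σk = 4278


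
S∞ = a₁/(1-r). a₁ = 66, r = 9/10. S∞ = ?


S∞ = a₁/(1-r) = 66/(1 - 9/10)
= 66/(1/10)
= 660

S∞ = 660


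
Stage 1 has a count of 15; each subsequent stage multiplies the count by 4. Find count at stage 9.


aₙ = a₁·r^(n-1)
= 15×4^8
= 15×65536
= 983040

a_9 = 983040


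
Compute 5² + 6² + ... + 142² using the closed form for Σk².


Σₖ₌5^142 k² = Σₖ₌₁^142 k² − Σₖ₌₁^4 k²
= 142·143·285/6 − 4·5·9/6
= 964535 − 30 = 964505

Σk² = 964505


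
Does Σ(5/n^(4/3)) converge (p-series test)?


p-series test: Σ c/n^p converges if p > 1, diverges if p ≤ 1 (constant c > 0 doesn't affect convergence).
p = 4/3
4/3 > 1 → CONVERGES

Converges (p = 4/3 > 1)


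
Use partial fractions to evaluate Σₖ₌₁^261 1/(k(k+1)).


1/(k(k+1)) = 1/k - 1/(k+1) (partial fractions)
Telescoping: Σ = 1 - 1/262 = 261/262

Sum = 261/262


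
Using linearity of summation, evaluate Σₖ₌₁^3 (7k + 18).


Σ(7k+18) = 7·Σk + 18·n
= 7·6 + 18·3
= 42 + 54 = 96

Σ = 96


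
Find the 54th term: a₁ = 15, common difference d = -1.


aₙ = a₁ + (n-1)d
= 15 + (54-1)×-1
= 15 - 53
= -38

a_54 = -38


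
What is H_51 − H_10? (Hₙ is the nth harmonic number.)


Σₖ₌11^51 1/k = 1/11 + 1/12 + 1/13 + ... + 1/51
= 4927000185167372152739/3099044504245996706400
≈ 1.5898

Sum = 4927000185167372152739/3099044504245996706400 ≈ 1.5898


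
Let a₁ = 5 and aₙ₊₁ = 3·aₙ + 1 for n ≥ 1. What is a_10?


Computing step by step:
a_1 = 5
a_2 = 16
a_3 = 49
a_4 = 148
a_5 = 445
a_6 = 1336
a_7 = 4009
a_8 = 12028
a_9 = 36085
a_10 = 108256


a_10 = 108256


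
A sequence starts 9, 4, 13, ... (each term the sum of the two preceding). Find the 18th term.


Computing iteratively: 9, 4, 13, 17, 30, 47, 77, 124, 201, 325, 526, 851, ...
a_18 = 15271

a_18 = 15271


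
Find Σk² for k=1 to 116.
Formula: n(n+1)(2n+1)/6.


n = 116
n(n+1)(2n+1)/6 = 116×117×233/6
= 3162276/6 = 527046

Σk² = 527046


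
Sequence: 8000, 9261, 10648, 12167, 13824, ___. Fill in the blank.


Pattern: perfect cubes: n³
Terms: 8000, 9261, 10648, 12167, 13824
Next term = 15625

Next term = 15625


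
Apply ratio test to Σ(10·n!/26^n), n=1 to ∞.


aₙ = 10·n!/26^n
a_{n+1}/aₙ = (n+1)!/26^(n+1) × 26^n/n!  (constant 10 cancels)
= (n+1)/26
L = lim(n→∞) (n+1)/26 = ∞
L > 1 → series DIVERGES

Diverges (ratio test: L = ∞ > 1)


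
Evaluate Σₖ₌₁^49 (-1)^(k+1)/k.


S = 1 - 1/2 + 1/3 - 1/4 + 1/5 - 1/6 + 1/7 - 1/8 ± ...
= 0.7032
(Full series converges to +ln(2) ≈ +0.6931)

S_49 = 0.7032


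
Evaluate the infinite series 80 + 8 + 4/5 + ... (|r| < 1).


S∞ = a₁/(1-r) = 80/(1 - 1/10)
= 80/(9/10)
= 800/9

S∞ = 800/9


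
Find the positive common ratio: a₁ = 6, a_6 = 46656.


r^(n-1) = aₙ/a₁
r^5 = 46656/6 = 7776
r = 7776^(1/5)
= 6

r = 6


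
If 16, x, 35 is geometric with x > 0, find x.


GM = √(16×35) = √560 = 23.6643

GM = 23.6643


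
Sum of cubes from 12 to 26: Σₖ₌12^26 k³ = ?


Σₖ₌12^26 k³ = [26·27/2]² − [11·12/2]²
= 123201 − 4356 = 118845

Σk³ = 118845


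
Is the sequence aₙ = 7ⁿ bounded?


aₙ = 7ⁿ → as n→∞, aₙ→∞ (since base 7 > 1)
No finite upper bound exists
The sequence is UNBOUNDED

Unbounded (aₙ → ∞ as n → ∞)


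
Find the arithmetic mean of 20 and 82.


AM = (20 + 82)/2 = 102/2 = 51

AM = 51


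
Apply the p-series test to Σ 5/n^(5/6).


p-series test: Σ c/n^p converges if p > 1, diverges if p ≤ 1 (constant c > 0 doesn't affect convergence).
p = 5/6
5/6 ≤ 1 → DIVERGES

Diverges (p = 5/6 ≤ 1)


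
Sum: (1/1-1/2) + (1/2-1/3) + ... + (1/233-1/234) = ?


Telescoping: adjacent terms cancel.
= 1/1 - 1/234
= 1 - 1/234 = 233/234

Sum = 233/234


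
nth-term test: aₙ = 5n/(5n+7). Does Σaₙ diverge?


lim(n→∞) 5n/(5n+7) = 5/5 = 1  (divide numerator and denominator by n)
lim aₙ = 1 ≠ 0 → series DIVERGES

Diverges (lim aₙ = 1 ≠ 0)


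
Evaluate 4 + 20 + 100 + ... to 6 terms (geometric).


Sₙ = 4×(5^6 - 1)/(5 - 1)
= 4×(15625 - 1)/4
= 4×15624/4
= 15624

S_6 = 15624


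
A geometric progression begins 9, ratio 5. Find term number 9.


aₙ = a₁·r^(n-1)
= 9×5^8
= 9×390625
= 3515625

a_9 = 3515625


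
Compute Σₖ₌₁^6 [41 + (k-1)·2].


aₙ = 41 + (6-1)×2 = 51
Sₙ = n(a₁+aₙ)/2 = 6×(41+51)/2
= 6×92/2 = 276

S_6 = 276


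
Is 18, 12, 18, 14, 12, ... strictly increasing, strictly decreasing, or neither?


Differences: -6, 6, -4, -2
Difference at position 2 is +6 (> 0) but position 1 is -6 (< 0) — sequence both rises and falls
→ NOT monotonic

Not monotonic


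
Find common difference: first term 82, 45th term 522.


d = (aₙ - a₁)/(n-1)
= (522 - 82)/(45-1)
= 440/44 = 10

d = 10


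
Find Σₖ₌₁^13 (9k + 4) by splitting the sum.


Σ(9k+4) = 9·Σk + 4·n
= 9·91 + 4·13
= 819 + 52 = 871

Σ = 871


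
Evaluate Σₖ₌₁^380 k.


n(n+1)/2 = 380×381/2 = 144780/2 = 72390

Σk = 72390


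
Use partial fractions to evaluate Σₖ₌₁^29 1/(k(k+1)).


1/(k(k+1)) = 1/k - 1/(k+1) (partial fractions)
Telescoping: Σ = 1 - 1/30 = 29/30

Sum = 29/30


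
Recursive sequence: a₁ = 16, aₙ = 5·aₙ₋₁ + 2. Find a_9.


Computing step by step:
a_1 = 16
a_2 = 82
a_3 = 412
a_4 = 2062
a_5 = 10312
a_6 = 51562
a_7 = 257812
a_8 = 1289062
a_9 = 6445312


a_9 = 6445312


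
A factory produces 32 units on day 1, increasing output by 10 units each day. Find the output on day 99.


aₙ = a₁ + (n-1)d
= 32 + (99-1)×10
= 32 + 980
= 1012

a_99 = 1012


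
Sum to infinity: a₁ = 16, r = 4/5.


S∞ = a₁/(1-r) = 16/(1 - 4/5)
= 16/(1/5)
= 80

S∞ = 80


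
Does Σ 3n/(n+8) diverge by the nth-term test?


lim(n→∞) 3n/(n+8) = 3/1 = 3  (divide numerator and denominator by n)
lim aₙ = 3 ≠ 0 → series DIVERGES

Diverges (lim aₙ = 3 ≠ 0)


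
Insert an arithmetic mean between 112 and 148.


AM = (112 + 148)/2 = 260/2 = 130

AM = 130


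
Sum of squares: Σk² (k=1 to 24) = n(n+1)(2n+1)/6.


n = 24
n(n+1)(2n+1)/6 = 24×25×49/6
= 29400/6 = 4900

Σk² = 4900


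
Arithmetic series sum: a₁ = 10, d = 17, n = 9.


aₙ = 10 + (9-1)×17 = 146
Sₙ = n(a₁+aₙ)/2 = 9×(10+146)/2
= 9×156/2 = 702

S_9 = 702


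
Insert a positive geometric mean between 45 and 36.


GM = √(45×36) = √1620 = 40.2492

GM = 40.2492


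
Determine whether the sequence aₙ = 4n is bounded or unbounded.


aₙ = 4n → as n→∞, aₙ→∞
No finite upper bound exists
The sequence is UNBOUNDED

Unbounded (aₙ → ∞ as n → ∞)


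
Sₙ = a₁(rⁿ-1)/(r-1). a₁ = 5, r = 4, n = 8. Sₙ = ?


Sₙ = 5×(4^8 - 1)/(4 - 1)
= 5×(65536 - 1)/3
= 5×65535/3
= 109225

S_8 = 109225


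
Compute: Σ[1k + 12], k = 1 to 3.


Σ(1k+12) = 1·Σk + 12·n
= 1·6 + 12·3
= 6 + 36 = 42

Σ = 42


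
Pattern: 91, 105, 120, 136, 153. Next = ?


Pattern: triangular numbers: n(n+1)/2
Terms: 91, 105, 120, 136, 153
Next term = 171

Next term = 171


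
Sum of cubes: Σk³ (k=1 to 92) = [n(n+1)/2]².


n(n+1)/2 = 92×93/2 = 4278
Σk³ = 4278² = 18301284

Σk³ = 18301284


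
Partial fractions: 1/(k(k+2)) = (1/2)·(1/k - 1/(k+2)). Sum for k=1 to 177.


1/(k(k+2)) = (1/2)·(1/k - 1/(k+2)) (partial fractions)
Telescoping: Σ = (1/2)·(1 + 1/2 - 1/178 - 1/179) = 11859/15931

Sum = 11859/15931


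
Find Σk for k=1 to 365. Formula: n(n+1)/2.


n(n+1)/2 = 365×366/2 = 133590/2 = 66795

Σk = 66795


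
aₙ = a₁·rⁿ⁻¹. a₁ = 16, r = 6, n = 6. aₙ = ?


aₙ = a₁·r^(n-1)
= 16×6^5
= 16×7776
= 124416

a_6 = 124416


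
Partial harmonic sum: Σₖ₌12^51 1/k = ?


Σₖ₌12^51 1/k = 1/12 + 1/13 + 1/14 + ... + 1/51
= 4645268866599554270339/3099044504245996706400
≈ 1.4989

Sum = 4645268866599554270339/3099044504245996706400 ≈ 1.4989


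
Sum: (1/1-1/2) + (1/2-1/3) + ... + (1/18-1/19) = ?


Telescoping: adjacent terms cancel.
= 1/1 - 1/19
= 1 - 1/19 = 18/19

Sum = 18/19


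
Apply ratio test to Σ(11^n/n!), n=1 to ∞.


aₙ = 11^n/n!
a_{n+1}/aₙ = 11^(n+1)/(n+1)! × n!/11^n
= 11/(n+1)
L = lim(n→∞) 11/(n+1) = 0
L < 1 → series CONVERGES

Converges (ratio test: L = 0 < 1)


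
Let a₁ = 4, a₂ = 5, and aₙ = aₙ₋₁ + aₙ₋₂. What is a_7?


Computing iteratively: 4, 5, 9, 14, 23, 37, 60
a_7 = 60

a_7 = 60


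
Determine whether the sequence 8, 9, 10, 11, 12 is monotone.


Differences: 1, 1, 1, 1
All differences > 0 → strictly INCREASING

Monotonically increasing


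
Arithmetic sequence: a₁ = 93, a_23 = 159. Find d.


d = (aₙ - a₁)/(n-1)
= (159 - 93)/(23-1)
= 66/22 = 3

d = 3


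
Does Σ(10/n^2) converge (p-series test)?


p-series test: Σ c/n^p converges if p > 1, diverges if p ≤ 1 (constant c > 0 doesn't affect convergence).
p = 2
2 > 1 → CONVERGES

Converges (p = 2 > 1)


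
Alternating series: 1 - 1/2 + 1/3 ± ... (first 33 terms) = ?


S = 1 - 1/2 + 1/3 - 1/4 + 1/5 - 1/6 + 1/7 - 1/8 ± ...
= 0.7081
(Full series converges to +ln(2) ≈ +0.6931)

S_33 = 0.7081


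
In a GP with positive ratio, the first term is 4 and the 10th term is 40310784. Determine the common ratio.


r^(n-1) = aₙ/a₁
r^9 = 40310784/4 = 10077696
r = 10077696^(1/9)
= 6

r = 6


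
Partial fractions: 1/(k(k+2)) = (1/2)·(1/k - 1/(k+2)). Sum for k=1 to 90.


1/(k(k+2)) = (1/2)·(1/k - 1/(k+2)) (partial fractions)
Telescoping: Σ = (1/2)·(1 + 1/2 - 1/91 - 1/92) = 12375/16744

Sum = 12375/16744


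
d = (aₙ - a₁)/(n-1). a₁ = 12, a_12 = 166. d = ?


d = (aₙ - a₁)/(n-1)
= (166 - 12)/(12-1)
= 154/11 = 14

d = 14


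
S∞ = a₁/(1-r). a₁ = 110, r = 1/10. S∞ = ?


S∞ = a₁/(1-r) = 110/(1 - 1/10)
= 110/(9/10)
= 1100/9

S∞ = 1100/9


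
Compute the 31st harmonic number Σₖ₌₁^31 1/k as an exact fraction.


H_31 = 1/1 + 1/2 + 1/3 + ... + 1/31
= 290774257297357/72201776446800
≈ 4.0272

H_31 = 290774257297357/72201776446800 ≈ 4.0272


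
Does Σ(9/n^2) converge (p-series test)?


p-series test: Σ c/n^p converges if p > 1, diverges if p ≤ 1 (constant c > 0 doesn't affect convergence).
p = 2
2 > 1 → CONVERGES

Converges (p = 2 > 1)


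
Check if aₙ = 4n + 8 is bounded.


aₙ = 4n + 8 → as n→∞, aₙ→∞
No finite upper bound exists
The sequence is UNBOUNDED

Unbounded (aₙ → ∞ as n → ∞)


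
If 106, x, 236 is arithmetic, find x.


AM = (106 + 236)/2 = 342/2 = 171

AM = 171


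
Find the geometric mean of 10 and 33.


GM = √(10×33) = √330 = 18.1659

GM = 18.1659
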